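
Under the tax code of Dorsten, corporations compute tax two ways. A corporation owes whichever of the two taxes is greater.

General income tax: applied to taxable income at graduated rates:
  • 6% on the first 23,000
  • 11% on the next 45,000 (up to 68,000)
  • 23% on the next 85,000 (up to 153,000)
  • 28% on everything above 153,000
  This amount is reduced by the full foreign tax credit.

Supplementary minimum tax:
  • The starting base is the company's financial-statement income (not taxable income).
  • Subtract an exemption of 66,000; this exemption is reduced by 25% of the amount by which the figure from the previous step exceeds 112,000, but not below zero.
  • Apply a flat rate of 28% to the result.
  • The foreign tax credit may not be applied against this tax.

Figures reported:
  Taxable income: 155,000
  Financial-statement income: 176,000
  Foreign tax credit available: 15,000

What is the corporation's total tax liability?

General income tax:
  23,000 × 6% = 1,380
  45,000 × 11% = 4,950
  85,000 × 23% = 19,550
  2,000 × 28% = 560
  → 26,440
  Less foreign tax credit 15,000 → 11,440

Supplementary minimum tax:
  Base (financial-statement income): 176,000
  Exemption: 66,000 − 25% × (176,000 − 112,000) = 66,000 − 16,000 = 50,000
  Base: 176,000 − 50,000 = 126,000
  126,000 × 28% = 35,280

35,280 > 11,440, so the supplementary minimum tax is the binding amount.

35,280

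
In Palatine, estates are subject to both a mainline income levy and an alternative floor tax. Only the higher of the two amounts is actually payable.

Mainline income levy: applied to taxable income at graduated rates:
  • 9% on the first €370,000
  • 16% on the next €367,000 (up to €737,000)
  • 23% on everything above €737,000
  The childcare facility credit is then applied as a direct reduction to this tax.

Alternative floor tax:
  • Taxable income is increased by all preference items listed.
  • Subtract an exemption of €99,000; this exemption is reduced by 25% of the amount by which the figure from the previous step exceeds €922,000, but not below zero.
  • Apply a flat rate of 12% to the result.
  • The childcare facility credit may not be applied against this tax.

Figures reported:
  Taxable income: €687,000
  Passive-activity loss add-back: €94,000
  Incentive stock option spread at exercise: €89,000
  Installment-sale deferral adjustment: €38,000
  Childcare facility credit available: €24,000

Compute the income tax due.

€97,080

Alternative floor tax:
  Adjusted income: €687,000 + €94,000 + €89,000 + €38,000 = €908,000
  Exemption: €908,000 ≤ €922,000, so full €99,000 applies
  Base: €908,000 − €99,000 = €809,000
  €809,000 × 12% = €97,080

Mainline income levy:
  €370,000 × 9% = €33,300
  €317,000 × 16% = €50,720
  → €84,020
  Less childcare facility credit €24,000 → €60,020

€97,080 > €60,020, so the alternative floor tax is the binding amount.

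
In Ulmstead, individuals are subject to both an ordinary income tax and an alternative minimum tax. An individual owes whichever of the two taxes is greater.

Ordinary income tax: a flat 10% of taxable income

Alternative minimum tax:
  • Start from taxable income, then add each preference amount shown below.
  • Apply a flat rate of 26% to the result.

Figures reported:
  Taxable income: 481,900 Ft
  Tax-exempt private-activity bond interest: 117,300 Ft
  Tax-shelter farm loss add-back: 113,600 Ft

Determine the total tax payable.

Ordinary income tax:
  481,900 Ft × 10% = 48,190 Ft

Alternative minimum tax:
  Adjusted income: 481,900 Ft + 117,300 Ft + 113,600 Ft = 712,800 Ft
  712,800 Ft × 26% = 185,328 Ft

185,328 Ft > 48,190 Ft, so the alternative minimum tax is the binding amount.

185,328 Ft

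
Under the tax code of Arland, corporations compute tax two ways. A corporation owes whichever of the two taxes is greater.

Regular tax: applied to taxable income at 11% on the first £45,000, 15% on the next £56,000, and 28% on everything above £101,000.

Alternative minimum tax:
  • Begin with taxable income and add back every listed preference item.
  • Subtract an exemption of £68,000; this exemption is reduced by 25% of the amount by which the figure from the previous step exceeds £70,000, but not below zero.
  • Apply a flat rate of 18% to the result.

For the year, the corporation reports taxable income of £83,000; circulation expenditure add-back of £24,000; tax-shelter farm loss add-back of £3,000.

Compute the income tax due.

£10,650

Alternative minimum tax:
  Adjusted income: £83,000 + £24,000 + £3,000 = £110,000
  Exemption: £68,000 − 25% × (£110,000 − £70,000) = £68,000 − £10,000 = £58,000
  Base: £110,000 − £58,000 = £52,000
  £52,000 × 18% = £9,360

Regular tax:
  £45,000 × 11% = £4,950
  £38,000 × 15% = £5,700
  → £10,650

£10,650 > £9,360, so the regular tax governs.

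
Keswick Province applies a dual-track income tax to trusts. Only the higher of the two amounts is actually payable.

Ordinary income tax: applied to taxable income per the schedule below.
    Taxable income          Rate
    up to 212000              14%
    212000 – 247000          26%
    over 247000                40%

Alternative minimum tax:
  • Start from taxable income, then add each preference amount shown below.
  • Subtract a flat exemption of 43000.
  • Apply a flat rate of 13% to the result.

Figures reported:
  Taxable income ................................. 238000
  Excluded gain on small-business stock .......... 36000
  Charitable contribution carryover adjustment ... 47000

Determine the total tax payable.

36440

Ordinary income tax:
  212000 × 14% = 29680
  26000 × 26% = 6760
  → 36440

Alternative minimum tax:
  Adjusted income: 238000 + 36000 + 47000 = 321000
  Less exemption 43000 → base 278000
  278000 × 13% = 36140

36440 > 36140, so the ordinary income tax governs.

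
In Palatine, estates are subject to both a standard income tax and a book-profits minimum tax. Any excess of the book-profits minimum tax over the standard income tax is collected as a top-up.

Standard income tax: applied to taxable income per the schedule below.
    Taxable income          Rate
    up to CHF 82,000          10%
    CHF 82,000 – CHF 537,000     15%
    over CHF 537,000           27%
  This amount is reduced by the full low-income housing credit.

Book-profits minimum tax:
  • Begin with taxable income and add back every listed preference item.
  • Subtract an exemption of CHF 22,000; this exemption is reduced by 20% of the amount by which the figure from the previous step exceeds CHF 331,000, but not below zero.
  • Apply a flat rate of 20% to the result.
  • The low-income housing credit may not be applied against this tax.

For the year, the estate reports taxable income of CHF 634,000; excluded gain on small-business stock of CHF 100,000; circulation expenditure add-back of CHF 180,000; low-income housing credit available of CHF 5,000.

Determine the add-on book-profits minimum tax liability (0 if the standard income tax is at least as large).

Book-profits minimum tax:
  Adjusted income: CHF 634,000 + CHF 100,000 + CHF 180,000 = CHF 914,000
  Exemption: 20% × (CHF 914,000 − CHF 331,000) = CHF 116,600 ≥ CHF 22,000, so the exemption is fully phased out
  Base: CHF 914,000 − CHF 0 = CHF 914,000
  CHF 914,000 × 20% = CHF 182,800

Standard income tax:
  CHF 82,000 × 10% = CHF 8,200
  CHF 455,000 × 15% = CHF 68,250
  CHF 97,000 × 27% = CHF 26,190
  → CHF 102,640
  Less low-income housing credit CHF 5,000 → CHF 97,640

Excess of book-profits minimum tax over standard income tax: CHF 182,800 − CHF 97,640 = CHF 85,160.

CHF 85,160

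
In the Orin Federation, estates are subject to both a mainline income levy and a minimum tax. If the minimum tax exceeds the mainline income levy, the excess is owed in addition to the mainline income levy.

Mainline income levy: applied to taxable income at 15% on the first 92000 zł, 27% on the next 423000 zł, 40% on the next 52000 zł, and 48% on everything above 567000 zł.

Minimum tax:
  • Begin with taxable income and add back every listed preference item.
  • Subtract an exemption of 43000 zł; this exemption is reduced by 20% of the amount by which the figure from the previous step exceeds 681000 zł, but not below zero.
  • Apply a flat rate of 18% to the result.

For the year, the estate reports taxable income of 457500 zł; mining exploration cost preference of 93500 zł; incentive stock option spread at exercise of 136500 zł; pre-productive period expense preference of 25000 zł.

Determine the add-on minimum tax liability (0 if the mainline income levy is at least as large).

9159 zł

Mainline income levy:
  92000 zł × 15% = 13800 zł
  365500 zł × 27% = 98685 zł
  → 112485 zł

Minimum tax:
  Adjusted income: 457500 zł + 93500 zł + 136500 zł + 25000 zł = 712500 zł
  Exemption: 43000 zł − 20% × (712500 zł − 681000 zł) = 43000 zł − 6300 zł = 36700 zł
  Base: 712500 zł − 36700 zł = 675800 zł
  675800 zł × 18% = 121644 zł

Excess of minimum tax over mainline income levy: 121644 zł − 112485 zł = 9159 zł.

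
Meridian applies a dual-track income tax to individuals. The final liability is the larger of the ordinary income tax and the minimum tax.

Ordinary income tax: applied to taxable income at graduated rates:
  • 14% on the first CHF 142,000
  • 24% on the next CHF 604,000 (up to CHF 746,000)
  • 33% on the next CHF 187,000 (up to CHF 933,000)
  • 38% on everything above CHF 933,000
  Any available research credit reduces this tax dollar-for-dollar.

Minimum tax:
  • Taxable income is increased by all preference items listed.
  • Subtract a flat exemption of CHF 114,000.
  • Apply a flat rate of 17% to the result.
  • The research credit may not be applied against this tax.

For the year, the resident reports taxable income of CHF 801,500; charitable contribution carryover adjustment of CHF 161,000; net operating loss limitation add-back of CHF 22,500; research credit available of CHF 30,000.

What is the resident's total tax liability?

CHF 153,155

Ordinary income tax:
  CHF 142,000 × 14% = CHF 19,880
  CHF 604,000 × 24% = CHF 144,960
  CHF 55,500 × 33% = CHF 18,315
  → CHF 183,155
  Less research credit CHF 30,000 → CHF 153,155

Minimum tax:
  Adjusted income: CHF 801,500 + CHF 161,000 + CHF 22,500 = CHF 985,000
  Less exemption CHF 114,000 → base CHF 871,000
  CHF 871,000 × 17% = CHF 148,070

CHF 153,155 > CHF 148,070, so the ordinary income tax governs.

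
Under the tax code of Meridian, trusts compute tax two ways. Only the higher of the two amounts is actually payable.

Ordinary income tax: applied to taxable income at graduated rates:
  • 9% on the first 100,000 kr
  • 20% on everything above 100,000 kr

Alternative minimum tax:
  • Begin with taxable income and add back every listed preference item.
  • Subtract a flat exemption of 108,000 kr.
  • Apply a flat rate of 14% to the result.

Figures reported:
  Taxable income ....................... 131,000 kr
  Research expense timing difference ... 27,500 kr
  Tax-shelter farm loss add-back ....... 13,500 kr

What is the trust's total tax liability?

15,200 kr

Alternative minimum tax:
  Adjusted income: 131,000 kr + 27,500 kr + 13,500 kr = 172,000 kr
  Less exemption 108,000 kr → base 64,000 kr
  64,000 kr × 14% = 8,960 kr

Ordinary income tax:
  100,000 kr × 9% = 9,000 kr
  31,000 kr × 20% = 6,200 kr
  → 15,200 kr

15,200 kr > 8,960 kr, so the ordinary income tax governs.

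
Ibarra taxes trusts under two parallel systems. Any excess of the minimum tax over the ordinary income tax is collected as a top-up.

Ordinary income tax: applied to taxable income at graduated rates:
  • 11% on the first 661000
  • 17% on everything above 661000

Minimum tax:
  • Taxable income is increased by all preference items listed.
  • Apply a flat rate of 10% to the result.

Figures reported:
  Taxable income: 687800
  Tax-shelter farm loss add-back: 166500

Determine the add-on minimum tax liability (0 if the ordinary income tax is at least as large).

Ordinary income tax:
  661000 × 11% = 72710
  26800 × 17% = 4556
  → 77266

Minimum tax:
  Adjusted income: 687800 + 166500 = 854300
  854300 × 10% = 85430

Excess of minimum tax over ordinary income tax: 85430 − 77266 = 8164.

8164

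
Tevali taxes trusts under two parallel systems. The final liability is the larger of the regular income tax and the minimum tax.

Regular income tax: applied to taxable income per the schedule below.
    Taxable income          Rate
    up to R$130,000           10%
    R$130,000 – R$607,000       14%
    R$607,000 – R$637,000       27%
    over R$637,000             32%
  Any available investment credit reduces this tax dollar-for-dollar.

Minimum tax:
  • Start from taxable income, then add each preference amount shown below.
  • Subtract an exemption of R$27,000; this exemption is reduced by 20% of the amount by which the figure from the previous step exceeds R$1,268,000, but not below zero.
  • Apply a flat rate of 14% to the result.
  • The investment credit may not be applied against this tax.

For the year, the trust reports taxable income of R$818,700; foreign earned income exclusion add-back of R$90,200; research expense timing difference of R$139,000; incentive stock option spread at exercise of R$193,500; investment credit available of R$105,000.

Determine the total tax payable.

R$170,016

Regular income tax:
  R$130,000 × 10% = R$13,000
  R$477,000 × 14% = R$66,780
  R$30,000 × 27% = R$8,100
  R$181,700 × 32% = R$58,144
  → R$146,024
  Less investment credit R$105,000 → R$41,024

Minimum tax:
  Adjusted income: R$818,700 + R$90,200 + R$139,000 + R$193,500 = R$1,241,400
  Exemption: R$1,241,400 ≤ R$1,268,000, so full R$27,000 applies
  Base: R$1,241,400 − R$27,000 = R$1,214,400
  R$1,214,400 × 14% = R$170,016

R$170,016 > R$41,024, so the minimum tax is the binding amount.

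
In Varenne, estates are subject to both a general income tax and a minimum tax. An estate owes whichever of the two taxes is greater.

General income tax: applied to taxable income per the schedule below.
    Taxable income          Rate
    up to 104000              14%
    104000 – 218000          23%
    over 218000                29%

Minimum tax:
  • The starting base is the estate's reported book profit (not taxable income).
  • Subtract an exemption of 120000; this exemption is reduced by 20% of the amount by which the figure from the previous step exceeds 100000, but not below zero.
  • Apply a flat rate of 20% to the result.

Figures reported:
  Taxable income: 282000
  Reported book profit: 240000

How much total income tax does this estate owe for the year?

59340

General income tax:
  104000 × 14% = 14560
  114000 × 23% = 26220
  64000 × 29% = 18560
  → 59340

Minimum tax:
  Base (reported book profit): 240000
  Exemption: 120000 − 20% × (240000 − 100000) = 120000 − 28000 = 92000
  Base: 240000 − 92000 = 148000
  148000 × 20% = 29600

59340 > 29600, so the general income tax governs.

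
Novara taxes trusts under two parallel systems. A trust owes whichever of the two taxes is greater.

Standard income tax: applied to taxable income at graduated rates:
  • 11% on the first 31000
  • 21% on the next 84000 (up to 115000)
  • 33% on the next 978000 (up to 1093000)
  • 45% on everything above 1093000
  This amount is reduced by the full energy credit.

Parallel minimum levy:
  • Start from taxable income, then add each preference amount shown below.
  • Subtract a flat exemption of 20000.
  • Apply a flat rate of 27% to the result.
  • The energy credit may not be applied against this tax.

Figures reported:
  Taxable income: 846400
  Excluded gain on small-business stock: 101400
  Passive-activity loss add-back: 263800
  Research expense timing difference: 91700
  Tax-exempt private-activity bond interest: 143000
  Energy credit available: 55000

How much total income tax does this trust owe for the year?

385101

Parallel minimum levy:
  Adjusted income: 846400 + 101400 + 263800 + 91700 + 143000 = 1446300
  Less exemption 20000 → base 1426300
  1426300 × 27% = 385101

Standard income tax:
  31000 × 11% = 3410
  84000 × 21% = 17640
  731400 × 33% = 241362
  → 262412
  Less energy credit 55000 → 207412

385101 > 207412, so the parallel minimum levy is the binding amount.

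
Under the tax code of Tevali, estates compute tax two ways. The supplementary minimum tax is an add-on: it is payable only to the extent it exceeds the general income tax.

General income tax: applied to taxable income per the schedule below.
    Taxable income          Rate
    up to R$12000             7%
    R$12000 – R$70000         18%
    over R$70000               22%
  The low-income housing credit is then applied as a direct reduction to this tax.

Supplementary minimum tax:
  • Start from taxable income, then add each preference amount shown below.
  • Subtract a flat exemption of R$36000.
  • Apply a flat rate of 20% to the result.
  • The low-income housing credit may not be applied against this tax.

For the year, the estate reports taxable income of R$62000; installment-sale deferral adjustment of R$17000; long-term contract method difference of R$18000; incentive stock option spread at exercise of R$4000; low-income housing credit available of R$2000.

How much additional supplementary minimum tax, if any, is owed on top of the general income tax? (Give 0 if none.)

R$5160

Supplementary minimum tax:
  Adjusted income: R$62000 + R$17000 + R$18000 + R$4000 = R$101000
  Less exemption R$36000 → base R$65000
  R$65000 × 20% = R$13000

General income tax:
  R$12000 × 7% = R$840
  R$50000 × 18% = R$9000
  → R$9840
  Less low-income housing credit R$2000 → R$7840

Excess of supplementary minimum tax over general income tax: R$13000 − R$7840 = R$5160.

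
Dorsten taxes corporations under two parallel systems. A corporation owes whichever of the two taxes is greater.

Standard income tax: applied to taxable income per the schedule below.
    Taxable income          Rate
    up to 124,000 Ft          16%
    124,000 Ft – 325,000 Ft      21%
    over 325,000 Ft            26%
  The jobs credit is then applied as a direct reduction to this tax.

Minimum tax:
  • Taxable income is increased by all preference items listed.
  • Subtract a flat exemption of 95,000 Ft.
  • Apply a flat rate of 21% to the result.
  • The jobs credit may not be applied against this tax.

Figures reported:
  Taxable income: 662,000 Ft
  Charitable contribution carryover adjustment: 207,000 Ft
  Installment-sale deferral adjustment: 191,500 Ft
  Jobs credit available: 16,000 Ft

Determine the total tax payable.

202,755 Ft

Minimum tax:
  Adjusted income: 662,000 Ft + 207,000 Ft + 191,500 Ft = 1,060,500 Ft
  Less exemption 95,000 Ft → base 965,500 Ft
  965,500 Ft × 21% = 202,755 Ft

Standard income tax:
  124,000 Ft × 16% = 19,840 Ft
  201,000 Ft × 21% = 42,210 Ft
  337,000 Ft × 26% = 87,620 Ft
  → 149,670 Ft
  Less jobs credit 16,000 Ft → 133,670 Ft

202,755 Ft > 133,670 Ft, so the minimum tax is the binding amount.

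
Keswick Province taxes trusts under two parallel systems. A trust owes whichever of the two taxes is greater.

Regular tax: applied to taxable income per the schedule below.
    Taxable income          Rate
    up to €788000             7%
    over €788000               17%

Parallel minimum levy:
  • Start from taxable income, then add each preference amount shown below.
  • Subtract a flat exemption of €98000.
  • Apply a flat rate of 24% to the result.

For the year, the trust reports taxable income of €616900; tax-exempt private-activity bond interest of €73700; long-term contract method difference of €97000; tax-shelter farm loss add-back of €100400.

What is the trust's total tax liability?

€189600

Regular tax:
  €616900 × 7% = €43183

Parallel minimum levy:
  Adjusted income: €616900 + €73700 + €97000 + €100400 = €888000
  Less exemption €98000 → base €790000
  €790000 × 24% = €189600

€189600 > €43183, so the parallel minimum levy is the binding amount.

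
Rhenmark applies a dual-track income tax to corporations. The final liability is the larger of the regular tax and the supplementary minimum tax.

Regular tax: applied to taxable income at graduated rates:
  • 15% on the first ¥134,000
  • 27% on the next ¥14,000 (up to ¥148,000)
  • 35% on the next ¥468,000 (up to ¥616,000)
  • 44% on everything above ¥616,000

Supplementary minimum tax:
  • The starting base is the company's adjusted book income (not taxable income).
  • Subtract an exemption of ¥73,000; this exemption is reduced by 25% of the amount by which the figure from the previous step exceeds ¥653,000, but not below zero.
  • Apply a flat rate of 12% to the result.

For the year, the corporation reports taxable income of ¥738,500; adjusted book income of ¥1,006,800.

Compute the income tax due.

¥241,580

Supplementary minimum tax:
  Base (adjusted book income): ¥1,006,800
  Exemption: 25% × (¥1,006,800 − ¥653,000) = ¥88,450 ≥ ¥73,000, so the exemption is fully phased out
  Base: ¥1,006,800 − ¥0 = ¥1,006,800
  ¥1,006,800 × 12% = ¥120,816

Regular tax:
  ¥134,000 × 15% = ¥20,100
  ¥14,000 × 27% = ¥3,780
  ¥468,000 × 35% = ¥163,800
  ¥122,500 × 44% = ¥53,900
  → ¥241,580

¥241,580 > ¥120,816, so the regular tax governs.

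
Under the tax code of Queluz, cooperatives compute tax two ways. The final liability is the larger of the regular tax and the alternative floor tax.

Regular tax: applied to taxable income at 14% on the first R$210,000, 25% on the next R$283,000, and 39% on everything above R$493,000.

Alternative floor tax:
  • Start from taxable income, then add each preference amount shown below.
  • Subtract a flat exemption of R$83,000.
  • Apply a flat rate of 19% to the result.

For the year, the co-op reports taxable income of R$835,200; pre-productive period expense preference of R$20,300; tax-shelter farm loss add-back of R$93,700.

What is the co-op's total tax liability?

R$233,608

Regular tax:
  R$210,000 × 14% = R$29,400
  R$283,000 × 25% = R$70,750
  R$342,200 × 39% = R$133,458
  → R$233,608

Alternative floor tax:
  Adjusted income: R$835,200 + R$20,300 + R$93,700 = R$949,200
  Less exemption R$83,000 → base R$866,200
  R$866,200 × 19% = R$164,578

R$233,608 > R$164,578, so the regular tax governs.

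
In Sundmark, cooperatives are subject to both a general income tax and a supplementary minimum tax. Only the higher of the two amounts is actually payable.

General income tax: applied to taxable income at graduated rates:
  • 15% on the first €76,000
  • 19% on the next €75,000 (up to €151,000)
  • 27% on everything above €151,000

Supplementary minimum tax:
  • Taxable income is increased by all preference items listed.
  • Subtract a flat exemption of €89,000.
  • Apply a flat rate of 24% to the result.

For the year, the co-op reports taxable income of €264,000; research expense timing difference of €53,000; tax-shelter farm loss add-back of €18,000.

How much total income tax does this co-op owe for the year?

€59,040

General income tax:
  €76,000 × 15% = €11,400
  €75,000 × 19% = €14,250
  €113,000 × 27% = €30,510
  → €56,160

Supplementary minimum tax:
  Adjusted income: €264,000 + €53,000 + €18,000 = €335,000
  Less exemption €89,000 → base €246,000
  €246,000 × 24% = €59,040

€59,040 > €56,160, so the supplementary minimum tax is the binding amount.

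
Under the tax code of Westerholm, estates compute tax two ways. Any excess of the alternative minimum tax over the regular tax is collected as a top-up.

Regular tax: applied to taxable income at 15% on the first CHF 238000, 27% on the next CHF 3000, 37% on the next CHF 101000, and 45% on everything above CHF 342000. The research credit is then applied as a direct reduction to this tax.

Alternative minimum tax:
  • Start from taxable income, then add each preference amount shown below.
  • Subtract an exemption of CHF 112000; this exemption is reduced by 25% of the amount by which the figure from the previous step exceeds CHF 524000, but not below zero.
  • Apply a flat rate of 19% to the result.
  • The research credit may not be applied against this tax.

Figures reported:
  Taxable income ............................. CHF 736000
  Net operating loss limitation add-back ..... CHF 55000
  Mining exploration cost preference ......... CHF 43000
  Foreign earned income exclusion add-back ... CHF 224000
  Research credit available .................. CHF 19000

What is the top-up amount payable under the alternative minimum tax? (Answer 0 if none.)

CHF 0

Alternative minimum tax:
  Adjusted income: CHF 736000 + CHF 55000 + CHF 43000 + CHF 224000 = CHF 1058000
  Exemption: 25% × (CHF 1058000 − CHF 524000) = CHF 133500 ≥ CHF 112000, so the exemption is fully phased out
  Base: CHF 1058000 − CHF 0 = CHF 1058000
  CHF 1058000 × 19% = CHF 201020

Regular tax:
  CHF 238000 × 15% = CHF 35700
  CHF 3000 × 27% = CHF 810
  CHF 101000 × 37% = CHF 37370
  CHF 394000 × 45% = CHF 177300
  → CHF 251180
  Less research credit CHF 19000 → CHF 232180

CHF 201020 ≤ CHF 232180, so no add-on is due.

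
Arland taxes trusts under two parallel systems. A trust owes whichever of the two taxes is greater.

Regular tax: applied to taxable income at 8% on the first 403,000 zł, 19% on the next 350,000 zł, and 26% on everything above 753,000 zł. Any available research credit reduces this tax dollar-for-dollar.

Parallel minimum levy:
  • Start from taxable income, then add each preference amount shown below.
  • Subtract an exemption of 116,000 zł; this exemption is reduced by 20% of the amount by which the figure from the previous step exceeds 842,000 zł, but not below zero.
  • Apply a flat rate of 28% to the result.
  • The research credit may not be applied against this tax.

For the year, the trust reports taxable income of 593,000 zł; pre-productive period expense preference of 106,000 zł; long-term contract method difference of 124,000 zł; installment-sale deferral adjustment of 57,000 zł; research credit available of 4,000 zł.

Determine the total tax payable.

Parallel minimum levy:
  Adjusted income: 593,000 zł + 106,000 zł + 124,000 zł + 57,000 zł = 880,000 zł
  Exemption: 116,000 zł − 20% × (880,000 zł − 842,000 zł) = 116,000 zł − 7,600 zł = 108,400 zł
  Base: 880,000 zł − 108,400 zł = 771,600 zł
  771,600 zł × 28% = 216,048 zł

Regular tax:
  403,000 zł × 8% = 32,240 zł
  190,000 zł × 19% = 36,100 zł
  → 68,340 zł
  Less research credit 4,000 zł → 64,340 zł

216,048 zł > 64,340 zł, so the parallel minimum levy is the binding amount.

216,048 zł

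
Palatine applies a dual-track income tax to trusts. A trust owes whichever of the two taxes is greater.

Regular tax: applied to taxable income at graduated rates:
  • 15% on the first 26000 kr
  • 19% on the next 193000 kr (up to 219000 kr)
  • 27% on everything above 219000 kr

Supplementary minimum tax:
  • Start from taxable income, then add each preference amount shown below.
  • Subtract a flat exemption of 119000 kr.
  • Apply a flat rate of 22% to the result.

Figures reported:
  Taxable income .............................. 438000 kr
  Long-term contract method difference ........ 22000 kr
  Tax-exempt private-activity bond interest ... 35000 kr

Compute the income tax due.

Supplementary minimum tax:
  Adjusted income: 438000 kr + 22000 kr + 35000 kr = 495000 kr
  Less exemption 119000 kr → base 376000 kr
  376000 kr × 22% = 82720 kr

Regular tax:
  26000 kr × 15% = 3900 kr
  193000 kr × 19% = 36670 kr
  219000 kr × 27% = 59130 kr
  → 99700 kr

99700 kr > 82720 kr, so the regular tax governs.

99700 kr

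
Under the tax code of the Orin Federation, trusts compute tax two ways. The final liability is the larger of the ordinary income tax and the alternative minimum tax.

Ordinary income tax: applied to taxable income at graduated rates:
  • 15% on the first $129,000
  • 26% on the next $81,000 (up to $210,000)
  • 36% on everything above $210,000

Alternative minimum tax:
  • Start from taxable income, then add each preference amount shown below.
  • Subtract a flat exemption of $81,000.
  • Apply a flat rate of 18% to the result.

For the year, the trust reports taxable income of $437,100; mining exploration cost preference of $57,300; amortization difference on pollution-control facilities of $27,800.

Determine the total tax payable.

Alternative minimum tax:
  Adjusted income: $437,100 + $57,300 + $27,800 = $522,200
  Less exemption $81,000 → base $441,200
  $441,200 × 18% = $79,416

Ordinary income tax:
  $129,000 × 15% = $19,350
  $81,000 × 26% = $21,060
  $227,100 × 36% = $81,756
  → $122,166

$122,166 > $79,416, so the ordinary income tax governs.

$122,166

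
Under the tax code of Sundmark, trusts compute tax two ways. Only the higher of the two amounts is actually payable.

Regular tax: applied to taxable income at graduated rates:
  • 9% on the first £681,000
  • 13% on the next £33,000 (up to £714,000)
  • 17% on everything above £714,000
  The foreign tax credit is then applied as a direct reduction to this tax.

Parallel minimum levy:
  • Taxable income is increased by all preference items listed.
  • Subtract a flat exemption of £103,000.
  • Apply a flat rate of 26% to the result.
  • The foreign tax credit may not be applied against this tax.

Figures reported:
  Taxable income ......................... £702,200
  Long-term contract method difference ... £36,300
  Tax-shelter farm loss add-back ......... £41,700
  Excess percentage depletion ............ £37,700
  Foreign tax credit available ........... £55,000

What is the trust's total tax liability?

Regular tax:
  £681,000 × 9% = £61,290
  £21,200 × 13% = £2,756
  → £64,046
  Less foreign tax credit £55,000 → £9,046

Parallel minimum levy:
  Adjusted income: £702,200 + £36,300 + £41,700 + £37,700 = £817,900
  Less exemption £103,000 → base £714,900
  £714,900 × 26% = £185,874

£185,874 > £9,046, so the parallel minimum levy is the binding amount.

£185,874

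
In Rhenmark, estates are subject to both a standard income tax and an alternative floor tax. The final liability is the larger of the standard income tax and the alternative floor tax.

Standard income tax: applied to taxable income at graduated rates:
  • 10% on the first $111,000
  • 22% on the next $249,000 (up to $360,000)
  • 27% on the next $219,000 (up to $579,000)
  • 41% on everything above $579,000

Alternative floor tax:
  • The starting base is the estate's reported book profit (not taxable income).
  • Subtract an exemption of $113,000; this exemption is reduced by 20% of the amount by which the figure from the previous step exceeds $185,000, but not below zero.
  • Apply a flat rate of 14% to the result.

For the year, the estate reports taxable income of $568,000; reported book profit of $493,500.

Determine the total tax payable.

$122,040

Standard income tax:
  $111,000 × 10% = $11,100
  $249,000 × 22% = $54,780
  $208,000 × 27% = $56,160
  → $122,040

Alternative floor tax:
  Base (reported book profit): $493,500
  Exemption: $113,000 − 20% × ($493,500 − $185,000) = $113,000 − $61,700 = $51,300
  Base: $493,500 − $51,300 = $442,200
  $442,200 × 14% = $61,908

$122,040 > $61,908, so the standard income tax governs.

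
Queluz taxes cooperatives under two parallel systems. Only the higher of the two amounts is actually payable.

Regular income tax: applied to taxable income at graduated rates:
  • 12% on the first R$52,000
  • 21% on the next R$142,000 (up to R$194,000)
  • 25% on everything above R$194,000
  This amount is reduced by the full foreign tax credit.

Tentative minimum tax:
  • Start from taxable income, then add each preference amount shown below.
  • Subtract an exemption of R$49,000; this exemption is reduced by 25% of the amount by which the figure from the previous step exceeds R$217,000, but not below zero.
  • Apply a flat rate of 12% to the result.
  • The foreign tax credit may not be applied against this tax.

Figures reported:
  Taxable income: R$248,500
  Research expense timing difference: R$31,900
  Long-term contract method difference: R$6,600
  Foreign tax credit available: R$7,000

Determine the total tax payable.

Tentative minimum tax:
  Adjusted income: R$248,500 + R$31,900 + R$6,600 = R$287,000
  Exemption: R$49,000 − 25% × (R$287,000 − R$217,000) = R$49,000 − R$17,500 = R$31,500
  Base: R$287,000 − R$31,500 = R$255,500
  R$255,500 × 12% = R$30,660

Regular income tax:
  R$52,000 × 12% = R$6,240
  R$142,000 × 21% = R$29,820
  R$54,500 × 25% = R$13,625
  → R$49,685
  Less foreign tax credit R$7,000 → R$42,685

R$42,685 > R$30,660, so the regular income tax governs.

R$42,685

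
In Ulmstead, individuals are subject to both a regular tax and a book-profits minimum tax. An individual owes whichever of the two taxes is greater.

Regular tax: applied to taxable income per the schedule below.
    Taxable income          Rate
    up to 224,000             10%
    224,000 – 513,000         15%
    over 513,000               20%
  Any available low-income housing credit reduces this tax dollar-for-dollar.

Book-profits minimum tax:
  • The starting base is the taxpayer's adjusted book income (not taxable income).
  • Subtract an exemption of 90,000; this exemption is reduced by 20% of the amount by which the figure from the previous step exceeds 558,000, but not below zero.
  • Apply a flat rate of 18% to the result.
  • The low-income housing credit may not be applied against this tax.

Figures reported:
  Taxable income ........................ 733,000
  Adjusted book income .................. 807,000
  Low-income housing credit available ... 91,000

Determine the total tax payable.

Book-profits minimum tax:
  Base (adjusted book income): 807,000
  Exemption: 90,000 − 20% × (807,000 − 558,000) = 90,000 − 49,800 = 40,200
  Base: 807,000 − 40,200 = 766,800
  766,800 × 18% = 138,024

Regular tax:
  224,000 × 10% = 22,400
  289,000 × 15% = 43,350
  220,000 × 20% = 44,000
  → 109,750
  Less low-income housing credit 91,000 → 18,750

138,024 > 18,750, so the book-profits minimum tax is the binding amount.

138,024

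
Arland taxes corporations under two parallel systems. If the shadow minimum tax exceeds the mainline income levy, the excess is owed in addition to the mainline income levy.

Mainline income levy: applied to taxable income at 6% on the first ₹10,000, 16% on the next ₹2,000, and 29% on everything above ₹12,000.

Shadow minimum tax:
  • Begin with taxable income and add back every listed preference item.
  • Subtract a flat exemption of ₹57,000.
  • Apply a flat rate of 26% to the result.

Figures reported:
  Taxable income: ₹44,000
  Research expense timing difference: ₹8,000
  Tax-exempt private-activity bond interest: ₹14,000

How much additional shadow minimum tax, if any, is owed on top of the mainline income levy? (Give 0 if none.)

Shadow minimum tax:
  Adjusted income: ₹44,000 + ₹8,000 + ₹14,000 = ₹66,000
  Less exemption ₹57,000 → base ₹9,000
  ₹9,000 × 26% = ₹2,340

Mainline income levy:
  ₹10,000 × 6% = ₹600
  ₹2,000 × 16% = ₹320
  ₹32,000 × 29% = ₹9,280
  → ₹10,200

₹2,340 ≤ ₹10,200, so no add-on is due.

₹0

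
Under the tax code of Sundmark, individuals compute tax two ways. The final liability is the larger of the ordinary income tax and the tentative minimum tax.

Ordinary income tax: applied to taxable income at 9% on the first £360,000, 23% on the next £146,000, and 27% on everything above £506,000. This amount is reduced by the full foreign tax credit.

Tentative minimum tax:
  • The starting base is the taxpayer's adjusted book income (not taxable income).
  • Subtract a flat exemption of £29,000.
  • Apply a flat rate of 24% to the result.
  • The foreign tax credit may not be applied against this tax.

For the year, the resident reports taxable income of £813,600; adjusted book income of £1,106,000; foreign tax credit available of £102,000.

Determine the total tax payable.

Tentative minimum tax:
  Base (adjusted book income): £1,106,000
  Less exemption £29,000 → base £1,077,000
  £1,077,000 × 24% = £258,480

Ordinary income tax:
  £360,000 × 9% = £32,400
  £146,000 × 23% = £33,580
  £307,600 × 27% = £83,052
  → £149,032
  Less foreign tax credit £102,000 → £47,032

£258,480 > £47,032, so the tentative minimum tax is the binding amount.

£258,480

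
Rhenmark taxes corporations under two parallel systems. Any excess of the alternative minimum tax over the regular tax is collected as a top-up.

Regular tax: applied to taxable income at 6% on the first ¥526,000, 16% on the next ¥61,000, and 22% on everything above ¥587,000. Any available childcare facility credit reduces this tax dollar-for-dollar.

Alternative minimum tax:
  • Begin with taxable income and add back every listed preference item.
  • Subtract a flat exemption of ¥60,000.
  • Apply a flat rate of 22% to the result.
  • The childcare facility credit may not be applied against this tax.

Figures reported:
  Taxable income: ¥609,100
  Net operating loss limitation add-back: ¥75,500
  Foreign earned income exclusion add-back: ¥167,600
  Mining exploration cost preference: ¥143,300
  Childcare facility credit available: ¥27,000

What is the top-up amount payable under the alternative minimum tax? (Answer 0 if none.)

¥186,628

Regular tax:
  ¥526,000 × 6% = ¥31,560
  ¥61,000 × 16% = ¥9,760
  ¥22,100 × 22% = ¥4,862
  → ¥46,182
  Less childcare facility credit ¥27,000 → ¥19,182

Alternative minimum tax:
  Adjusted income: ¥609,100 + ¥75,500 + ¥167,600 + ¥143,300 = ¥995,500
  Less exemption ¥60,000 → base ¥935,500
  ¥935,500 × 22% = ¥205,810

Excess of alternative minimum tax over regular tax: ¥205,810 − ¥19,182 = ¥186,628.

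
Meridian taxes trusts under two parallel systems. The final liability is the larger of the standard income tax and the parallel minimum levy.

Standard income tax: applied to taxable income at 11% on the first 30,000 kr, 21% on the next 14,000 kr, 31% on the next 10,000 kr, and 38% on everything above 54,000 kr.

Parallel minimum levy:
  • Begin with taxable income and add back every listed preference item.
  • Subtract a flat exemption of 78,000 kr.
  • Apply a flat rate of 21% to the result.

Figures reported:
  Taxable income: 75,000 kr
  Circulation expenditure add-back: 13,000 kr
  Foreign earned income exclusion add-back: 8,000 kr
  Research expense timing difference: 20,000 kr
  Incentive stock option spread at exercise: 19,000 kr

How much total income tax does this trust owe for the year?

17,320 kr

Parallel minimum levy:
  Adjusted income: 75,000 kr + 13,000 kr + 8,000 kr + 20,000 kr + 19,000 kr = 135,000 kr
  Less exemption 78,000 kr → base 57,000 kr
  57,000 kr × 21% = 11,970 kr

Standard income tax:
  30,000 kr × 11% = 3,300 kr
  14,000 kr × 21% = 2,940 kr
  10,000 kr × 31% = 3,100 kr
  21,000 kr × 38% = 7,980 kr
  → 17,320 kr

17,320 kr > 11,970 kr, so the standard income tax governs.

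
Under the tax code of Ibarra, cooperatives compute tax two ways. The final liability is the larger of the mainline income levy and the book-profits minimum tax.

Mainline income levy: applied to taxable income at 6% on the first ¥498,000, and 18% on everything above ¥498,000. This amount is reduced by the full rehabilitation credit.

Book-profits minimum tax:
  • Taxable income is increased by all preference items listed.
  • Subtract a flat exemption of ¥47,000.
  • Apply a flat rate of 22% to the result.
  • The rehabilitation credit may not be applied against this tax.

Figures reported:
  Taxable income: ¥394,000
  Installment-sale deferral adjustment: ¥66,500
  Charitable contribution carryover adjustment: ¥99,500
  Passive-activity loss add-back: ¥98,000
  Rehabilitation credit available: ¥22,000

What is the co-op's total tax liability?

¥134,420

Book-profits minimum tax:
  Adjusted income: ¥394,000 + ¥66,500 + ¥99,500 + ¥98,000 = ¥658,000
  Less exemption ¥47,000 → base ¥611,000
  ¥611,000 × 22% = ¥134,420

Mainline income levy:
  ¥394,000 × 6% = ¥23,640
  Less rehabilitation credit ¥22,000 → ¥1,640

¥134,420 > ¥1,640, so the book-profits minimum tax is the binding amount.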